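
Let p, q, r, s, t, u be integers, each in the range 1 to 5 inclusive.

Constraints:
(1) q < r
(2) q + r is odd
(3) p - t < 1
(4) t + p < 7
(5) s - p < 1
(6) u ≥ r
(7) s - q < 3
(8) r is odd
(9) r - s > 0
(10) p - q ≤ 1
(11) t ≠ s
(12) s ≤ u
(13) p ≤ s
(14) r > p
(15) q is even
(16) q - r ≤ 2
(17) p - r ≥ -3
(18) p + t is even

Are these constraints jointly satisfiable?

Satisfiable

Setting (p, q, r, s, t, u) = (2, 2, 3, 2, 4, 4) satisfies everything: constraint 3: p - t = -2; constraint 4: t + p = 6, and the others follow.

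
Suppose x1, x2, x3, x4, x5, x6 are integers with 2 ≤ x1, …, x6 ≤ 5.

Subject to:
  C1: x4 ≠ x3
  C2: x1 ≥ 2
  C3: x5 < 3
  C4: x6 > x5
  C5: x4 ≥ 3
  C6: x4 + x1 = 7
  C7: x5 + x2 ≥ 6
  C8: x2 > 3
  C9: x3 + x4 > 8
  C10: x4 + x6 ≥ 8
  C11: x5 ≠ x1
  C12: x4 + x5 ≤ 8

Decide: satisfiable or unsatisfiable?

Satisfiable

The assignment x1 = 3, x2 = 4, x3 = 5, x4 = 4, x5 = 2, x6 = 4 works:
  constraint 6 holds since x4 + x1 = 7.
  constraint 7 holds since x5 + x2 = 6.
  constraint 9 holds since x3 + x4 = 9.
The rest check out directly.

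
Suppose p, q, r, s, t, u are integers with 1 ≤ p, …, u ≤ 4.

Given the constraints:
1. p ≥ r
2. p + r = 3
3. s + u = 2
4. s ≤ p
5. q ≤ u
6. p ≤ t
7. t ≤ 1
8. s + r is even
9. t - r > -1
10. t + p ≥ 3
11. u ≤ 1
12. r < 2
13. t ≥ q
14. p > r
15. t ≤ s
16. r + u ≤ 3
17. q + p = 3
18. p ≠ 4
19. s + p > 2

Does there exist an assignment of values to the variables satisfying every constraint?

From constraints 5 and 11: q ≤ u ≤ 1. From constraints 6 and 7: p ≤ t ≤ 1. Hence q + p ≤ 2. But constraint 17 requires q + p = 3, and 3 > 2. Contradiction.

Unsatisfiable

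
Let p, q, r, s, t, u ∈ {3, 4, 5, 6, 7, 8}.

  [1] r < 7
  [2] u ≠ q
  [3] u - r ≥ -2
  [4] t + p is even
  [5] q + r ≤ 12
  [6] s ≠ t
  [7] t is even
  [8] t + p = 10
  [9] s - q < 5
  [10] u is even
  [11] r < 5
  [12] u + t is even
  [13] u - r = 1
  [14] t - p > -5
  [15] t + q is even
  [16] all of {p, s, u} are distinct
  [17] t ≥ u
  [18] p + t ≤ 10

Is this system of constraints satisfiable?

Setting (p, q, r, s, t, u) = (6, 6, 3, 8, 4, 4) satisfies everything: constraint 3: u - r = 1; constraint 5: q + r = 9; constraint 8: t + p = 10, and the others follow.

Satisfiable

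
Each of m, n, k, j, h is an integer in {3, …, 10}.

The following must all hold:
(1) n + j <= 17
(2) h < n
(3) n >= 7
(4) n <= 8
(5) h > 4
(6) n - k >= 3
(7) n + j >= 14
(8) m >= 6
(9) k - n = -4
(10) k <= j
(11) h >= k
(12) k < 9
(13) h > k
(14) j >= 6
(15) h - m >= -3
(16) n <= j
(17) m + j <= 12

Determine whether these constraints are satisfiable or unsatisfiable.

Unsatisfiable

From constraint 8: m ≥ 6. From constraints 3 and 16: j ≥ n ≥ 7. Hence m + j ≥ 13. But constraint 17 requires m + j ≤ 12, and 12 < 13. Contradiction.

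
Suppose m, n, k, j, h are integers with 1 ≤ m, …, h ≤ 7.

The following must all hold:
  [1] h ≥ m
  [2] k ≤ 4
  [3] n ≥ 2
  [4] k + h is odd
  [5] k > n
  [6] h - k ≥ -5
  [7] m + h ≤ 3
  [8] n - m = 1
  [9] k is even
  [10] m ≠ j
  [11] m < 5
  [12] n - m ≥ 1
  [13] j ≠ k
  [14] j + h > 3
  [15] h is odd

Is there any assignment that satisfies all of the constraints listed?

Try m = 1, n = 2, k = 4, j = 3, h = 1.
Check constraint 6: h - k = -3; constraint 7: m + h = 2. The remaining constraints are straightforward to verify.

Satisfiable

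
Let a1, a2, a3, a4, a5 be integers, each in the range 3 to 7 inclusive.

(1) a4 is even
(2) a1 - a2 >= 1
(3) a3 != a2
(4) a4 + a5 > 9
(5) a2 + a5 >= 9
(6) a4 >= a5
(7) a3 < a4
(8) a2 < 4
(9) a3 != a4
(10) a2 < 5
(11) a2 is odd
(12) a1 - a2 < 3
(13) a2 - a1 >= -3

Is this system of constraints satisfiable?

Take a1 = 5, a2 = 3, a3 = 5, a4 = 6, a5 = 6. Then constraint 2: a1 - a2 = 2; constraint 4: a4 + a5 = 12, and every other listed constraint is also met.

Satisfiable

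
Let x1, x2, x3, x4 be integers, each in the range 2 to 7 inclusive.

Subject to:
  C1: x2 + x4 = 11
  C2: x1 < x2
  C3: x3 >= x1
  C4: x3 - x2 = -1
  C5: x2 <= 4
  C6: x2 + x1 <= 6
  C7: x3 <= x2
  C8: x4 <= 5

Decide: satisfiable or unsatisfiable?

From constraint 5: x2 ≤ 4. From constraint 8: x4 ≤ 5. Hence x2 + x4 ≤ 9. But constraint 1 requires x2 + x4 = 11, and 11 > 9. Contradiction.

Unsatisfiable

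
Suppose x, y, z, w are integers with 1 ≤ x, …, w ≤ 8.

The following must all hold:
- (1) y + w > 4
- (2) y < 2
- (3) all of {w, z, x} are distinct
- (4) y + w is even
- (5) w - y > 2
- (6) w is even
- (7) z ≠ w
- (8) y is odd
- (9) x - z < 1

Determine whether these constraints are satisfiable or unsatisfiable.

Constraint 8 makes y odd and constraint 6 makes w even, so y + w must be odd. Constraint 4 says y + w is even — contradiction.

Unsatisfiable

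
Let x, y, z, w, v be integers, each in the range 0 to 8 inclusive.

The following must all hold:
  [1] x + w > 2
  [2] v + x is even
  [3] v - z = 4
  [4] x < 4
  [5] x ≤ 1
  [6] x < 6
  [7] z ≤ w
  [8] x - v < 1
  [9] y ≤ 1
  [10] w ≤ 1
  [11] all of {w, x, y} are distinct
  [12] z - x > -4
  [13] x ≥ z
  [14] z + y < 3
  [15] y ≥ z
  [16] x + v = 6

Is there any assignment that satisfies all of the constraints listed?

Constraints 5, 9, and 10 confine each of w, x, y to the 2 values {0, 1} (the domain already gives each ≥ 0).
Constraint 11 requires all 3 of them to be distinct, but only 2 values are available — impossible by the pigeonhole principle.

Unsatisfiable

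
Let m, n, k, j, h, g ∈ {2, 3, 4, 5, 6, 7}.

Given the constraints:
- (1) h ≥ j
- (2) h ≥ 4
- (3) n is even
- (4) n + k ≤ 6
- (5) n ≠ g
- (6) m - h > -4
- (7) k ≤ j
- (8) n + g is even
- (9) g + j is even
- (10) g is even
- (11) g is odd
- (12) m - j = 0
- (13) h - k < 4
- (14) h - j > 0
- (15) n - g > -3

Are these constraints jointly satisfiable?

Unsatisfiable

Constraint 3 makes n even and constraint 11 makes g odd, so n + g must be odd. Constraint 8 says n + g is even — contradiction.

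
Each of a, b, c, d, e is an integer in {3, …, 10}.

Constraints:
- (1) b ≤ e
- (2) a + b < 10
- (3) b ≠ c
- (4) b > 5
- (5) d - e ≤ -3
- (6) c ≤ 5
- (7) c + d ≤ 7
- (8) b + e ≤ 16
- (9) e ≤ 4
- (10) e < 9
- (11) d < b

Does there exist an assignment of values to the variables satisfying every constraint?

From constraint 4: b ≥ 6. From constraints 1 and 9: b ≤ e and e ≤ 4, so b ≤ 4. But 4 < 6, so no value of b works.

Unsatisfiable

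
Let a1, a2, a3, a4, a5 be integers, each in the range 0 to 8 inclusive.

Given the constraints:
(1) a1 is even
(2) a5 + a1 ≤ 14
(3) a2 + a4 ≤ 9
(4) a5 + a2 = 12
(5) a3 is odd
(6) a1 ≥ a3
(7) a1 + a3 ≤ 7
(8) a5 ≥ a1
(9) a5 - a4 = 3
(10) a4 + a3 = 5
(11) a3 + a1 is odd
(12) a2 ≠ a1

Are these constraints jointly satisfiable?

Try a1 = 6, a2 = 5, a3 = 1, a4 = 4, a5 = 7.
Check constraint 2: a5 + a1 = 13; constraint 3: a2 + a4 = 9. The remaining constraints are straightforward to verify.

Satisfiable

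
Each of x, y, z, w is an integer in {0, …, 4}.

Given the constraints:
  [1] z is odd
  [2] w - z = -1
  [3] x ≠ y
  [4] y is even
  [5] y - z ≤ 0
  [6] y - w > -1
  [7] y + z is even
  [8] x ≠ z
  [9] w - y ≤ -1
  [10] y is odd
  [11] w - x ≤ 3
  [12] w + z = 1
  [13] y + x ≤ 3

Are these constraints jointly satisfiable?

Constraint 4 makes y even and constraint 1 makes z odd, so y + z must be odd. Constraint 7 says y + z is even — contradiction.

Unsatisfiable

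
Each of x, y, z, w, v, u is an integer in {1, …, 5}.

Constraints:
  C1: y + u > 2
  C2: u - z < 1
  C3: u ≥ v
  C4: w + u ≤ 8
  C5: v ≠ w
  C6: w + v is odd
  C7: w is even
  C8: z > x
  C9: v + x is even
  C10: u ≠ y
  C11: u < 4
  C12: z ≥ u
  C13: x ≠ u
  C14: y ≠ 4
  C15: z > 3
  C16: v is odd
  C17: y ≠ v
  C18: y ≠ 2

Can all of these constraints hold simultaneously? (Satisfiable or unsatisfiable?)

Satisfiable

Setting (x, y, z, w, v, u) = (1, 1, 4, 2, 3, 3) satisfies everything: constraint 1: y + u = 4; constraint 2: u - z = -1; constraint 4: w + u = 5, and the others follow.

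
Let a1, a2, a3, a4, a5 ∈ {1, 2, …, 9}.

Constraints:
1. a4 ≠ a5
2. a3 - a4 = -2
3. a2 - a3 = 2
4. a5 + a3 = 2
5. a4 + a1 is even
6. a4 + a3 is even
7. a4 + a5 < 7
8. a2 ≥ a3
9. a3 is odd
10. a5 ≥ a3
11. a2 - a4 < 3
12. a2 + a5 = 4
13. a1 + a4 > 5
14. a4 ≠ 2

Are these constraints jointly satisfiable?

Take a1 = 5, a2 = 3, a3 = 1, a4 = 3, a5 = 1. Then constraint 2: a3 - a4 = -2; constraint 3: a2 - a3 = 2; constraint 4: a5 + a3 = 2, and every other listed constraint is also met.

Satisfiable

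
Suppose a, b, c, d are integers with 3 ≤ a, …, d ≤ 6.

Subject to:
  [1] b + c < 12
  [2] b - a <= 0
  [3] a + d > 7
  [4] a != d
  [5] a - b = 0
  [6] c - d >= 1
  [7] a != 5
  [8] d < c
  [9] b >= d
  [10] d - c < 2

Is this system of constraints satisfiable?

Satisfiable

The assignment a = 6, b = 6, c = 4, d = 3 works:
  constraint 1 holds since b + c = 10.
  constraint 2 holds since b - a = 0.
The rest check out directly.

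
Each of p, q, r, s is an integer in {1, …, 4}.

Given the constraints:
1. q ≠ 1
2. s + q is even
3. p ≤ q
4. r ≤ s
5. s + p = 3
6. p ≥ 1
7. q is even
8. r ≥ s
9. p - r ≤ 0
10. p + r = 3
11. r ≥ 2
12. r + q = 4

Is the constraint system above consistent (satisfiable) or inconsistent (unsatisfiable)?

Satisfiable

The assignment p = 1, q = 2, r = 2, s = 2 works:
  constraint 5 holds since s + p = 3.
  constraint 9 holds since p - r = -1.
The rest check out directly.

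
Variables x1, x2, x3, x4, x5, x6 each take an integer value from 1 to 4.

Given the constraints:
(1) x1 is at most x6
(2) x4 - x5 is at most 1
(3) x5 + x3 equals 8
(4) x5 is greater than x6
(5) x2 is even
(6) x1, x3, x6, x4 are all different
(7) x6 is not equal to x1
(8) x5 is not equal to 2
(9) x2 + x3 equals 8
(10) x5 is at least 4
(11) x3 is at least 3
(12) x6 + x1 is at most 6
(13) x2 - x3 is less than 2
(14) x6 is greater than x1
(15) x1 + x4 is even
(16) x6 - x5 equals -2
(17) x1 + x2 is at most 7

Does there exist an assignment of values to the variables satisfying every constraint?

Satisfiable

The assignment x1 = 1, x2 = 4, x3 = 4, x4 = 3, x5 = 4, x6 = 2 works:
  constraint 2 holds since x4 - x5 = -1.
  constraint 3 holds since x5 + x3 = 8.
  constraint 9 holds since x2 + x3 = 8.
The rest check out directly.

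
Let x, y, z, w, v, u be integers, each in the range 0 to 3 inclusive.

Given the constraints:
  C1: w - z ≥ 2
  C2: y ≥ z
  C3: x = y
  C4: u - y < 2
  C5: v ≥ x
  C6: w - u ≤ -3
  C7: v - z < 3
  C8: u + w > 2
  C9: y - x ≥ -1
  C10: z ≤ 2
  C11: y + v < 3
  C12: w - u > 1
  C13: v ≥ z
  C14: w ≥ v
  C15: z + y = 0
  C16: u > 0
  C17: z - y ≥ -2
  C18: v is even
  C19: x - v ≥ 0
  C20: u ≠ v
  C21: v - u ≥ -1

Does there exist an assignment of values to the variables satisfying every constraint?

Constraints 1, 6, 9, 17, 19, and 21 give w − z ≥ 2, z − y ≥ -2, y − x ≥ -1, x − v ≥ 0, v − u ≥ -1, u − w ≥ 3.
Adding all 6 inequalities: the left sides telescope to 0, and the right sides sum to 2 + (-2) + (-1) + 0 + (-1) + 3 = 1. So 0 ≥ 1, which is false.

Unsatisfiable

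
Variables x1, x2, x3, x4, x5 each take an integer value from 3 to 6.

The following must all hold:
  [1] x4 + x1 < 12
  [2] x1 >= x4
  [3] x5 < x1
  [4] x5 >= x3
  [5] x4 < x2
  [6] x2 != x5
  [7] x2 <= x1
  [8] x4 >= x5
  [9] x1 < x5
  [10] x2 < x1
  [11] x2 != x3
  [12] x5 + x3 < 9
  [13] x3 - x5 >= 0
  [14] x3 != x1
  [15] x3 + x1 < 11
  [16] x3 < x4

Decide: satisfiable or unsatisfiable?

Unsatisfiable

Constraints 5, 9, 10, 13, and 16 give x5 ≤ x3, x3 < x4, x4 < x2, x2 < x1, x1 < x5. Chaining: x5 ≤ x3 < x4 < x2 < x1 < x5, which forces x5 < x5 — impossible.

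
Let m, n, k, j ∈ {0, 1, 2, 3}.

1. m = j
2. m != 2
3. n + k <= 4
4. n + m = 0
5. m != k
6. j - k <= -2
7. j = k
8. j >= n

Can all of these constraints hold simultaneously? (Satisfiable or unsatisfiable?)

From constraints 1 and 7, m = j = k, so m = k. But constraint 5 says m ≠ k. Contradiction.

Unsatisfiable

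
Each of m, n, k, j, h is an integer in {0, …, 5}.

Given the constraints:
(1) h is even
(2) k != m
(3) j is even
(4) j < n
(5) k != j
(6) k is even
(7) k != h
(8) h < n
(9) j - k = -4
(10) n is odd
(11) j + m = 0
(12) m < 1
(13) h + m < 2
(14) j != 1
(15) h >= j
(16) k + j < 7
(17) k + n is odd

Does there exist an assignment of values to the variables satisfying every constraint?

One satisfying assignment is m = 0, n = 3, k = 4, j = 0, h = 0.
For the less obvious constraints — constraint 9: j - k = -4; constraint 11: j + m = 0 — and the others hold by inspection.

Satisfiable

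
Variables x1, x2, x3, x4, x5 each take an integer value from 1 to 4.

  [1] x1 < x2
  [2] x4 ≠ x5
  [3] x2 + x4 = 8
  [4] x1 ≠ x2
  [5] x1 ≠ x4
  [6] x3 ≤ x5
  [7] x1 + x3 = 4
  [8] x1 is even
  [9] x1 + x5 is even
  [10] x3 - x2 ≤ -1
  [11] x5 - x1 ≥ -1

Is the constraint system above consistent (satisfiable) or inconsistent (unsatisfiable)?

Satisfiable

Take x1 = 2, x2 = 4, x3 = 2, x4 = 4, x5 = 2. Then constraint 3: x2 + x4 = 8; constraint 7: x1 + x3 = 4, and every other listed constraint is also met.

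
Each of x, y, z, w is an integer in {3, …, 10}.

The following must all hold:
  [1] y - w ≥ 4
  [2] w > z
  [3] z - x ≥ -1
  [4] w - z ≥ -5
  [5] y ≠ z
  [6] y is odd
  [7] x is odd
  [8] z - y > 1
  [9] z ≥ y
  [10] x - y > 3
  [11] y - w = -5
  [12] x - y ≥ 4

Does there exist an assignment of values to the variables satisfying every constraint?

Unsatisfiable

Constraints 1, 3, 4, and 12 give y − w ≥ 4, w − z ≥ -5, z − x ≥ -1, x − y ≥ 4.
Adding all 4 inequalities: the left sides telescope to 0, and the right sides sum to 4 + (-5) + (-1) + 4 = 2. So 0 ≥ 2, which is false.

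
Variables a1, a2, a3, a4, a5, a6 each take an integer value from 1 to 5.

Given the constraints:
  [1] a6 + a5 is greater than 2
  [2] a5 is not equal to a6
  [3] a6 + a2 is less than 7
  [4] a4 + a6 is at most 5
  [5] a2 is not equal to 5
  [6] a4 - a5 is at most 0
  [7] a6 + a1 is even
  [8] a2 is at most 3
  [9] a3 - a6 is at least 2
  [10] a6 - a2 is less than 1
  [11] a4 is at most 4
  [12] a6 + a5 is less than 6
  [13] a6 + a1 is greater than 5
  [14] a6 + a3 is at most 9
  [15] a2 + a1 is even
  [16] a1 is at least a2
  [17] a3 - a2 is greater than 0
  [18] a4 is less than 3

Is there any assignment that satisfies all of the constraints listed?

Satisfiable

One satisfying assignment is a1 = 5, a2 = 3, a3 = 5, a4 = 1, a5 = 2, a6 = 3.
For the less obvious constraints — constraint 1: a6 + a5 = 5; constraint 3: a6 + a2 = 6 — and the others hold by inspection.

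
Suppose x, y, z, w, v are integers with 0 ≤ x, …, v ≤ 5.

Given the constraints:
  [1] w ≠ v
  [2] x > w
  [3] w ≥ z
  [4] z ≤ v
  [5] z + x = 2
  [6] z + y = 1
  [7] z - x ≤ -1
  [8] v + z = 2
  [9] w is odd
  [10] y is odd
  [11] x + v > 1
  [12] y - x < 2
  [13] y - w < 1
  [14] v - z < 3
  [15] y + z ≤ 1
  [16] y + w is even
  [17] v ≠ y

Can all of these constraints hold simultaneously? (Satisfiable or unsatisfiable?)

The assignment x = 2, y = 1, z = 0, w = 1, v = 2 works:
  constraint 5 holds since z + x = 2.
  constraint 6 holds since z + y = 1.
  constraint 7 holds since z - x = -2.
The rest check out directly.

Satisfiable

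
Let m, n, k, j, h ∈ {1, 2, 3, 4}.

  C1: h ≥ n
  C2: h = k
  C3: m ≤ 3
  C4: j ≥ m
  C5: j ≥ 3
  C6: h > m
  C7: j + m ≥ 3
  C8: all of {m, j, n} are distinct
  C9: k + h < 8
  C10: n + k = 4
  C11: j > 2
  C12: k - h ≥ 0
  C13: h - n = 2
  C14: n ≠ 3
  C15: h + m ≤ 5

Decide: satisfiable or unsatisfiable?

Satisfiable

Setting (m, n, k, j, h) = (2, 1, 3, 3, 3) satisfies everything: constraint 7: j + m = 5; constraint 9: k + h = 6, and the others follow.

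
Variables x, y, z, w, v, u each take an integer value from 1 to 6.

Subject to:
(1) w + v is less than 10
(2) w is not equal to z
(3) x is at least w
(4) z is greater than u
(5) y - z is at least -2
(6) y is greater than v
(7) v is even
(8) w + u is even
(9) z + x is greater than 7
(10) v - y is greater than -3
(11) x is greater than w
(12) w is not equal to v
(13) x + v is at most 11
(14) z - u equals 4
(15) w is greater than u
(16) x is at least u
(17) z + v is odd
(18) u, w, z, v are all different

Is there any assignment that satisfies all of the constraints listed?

Satisfiable

Take x = 5, y = 5, z = 5, w = 3, v = 4, u = 1. Then constraint 1: w + v = 7; constraint 5: y - z = 0, and every other listed constraint is also met.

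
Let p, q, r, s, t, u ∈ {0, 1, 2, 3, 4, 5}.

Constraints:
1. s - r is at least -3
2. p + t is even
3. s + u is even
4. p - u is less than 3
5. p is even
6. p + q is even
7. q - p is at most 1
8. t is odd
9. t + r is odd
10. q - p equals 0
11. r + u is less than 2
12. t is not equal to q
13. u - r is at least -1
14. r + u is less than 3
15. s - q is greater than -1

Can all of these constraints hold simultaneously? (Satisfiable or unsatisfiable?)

Unsatisfiable

Constraint 5 makes p even and constraint 8 makes t odd, so p + t must be odd. Constraint 2 says p + t is even — contradiction.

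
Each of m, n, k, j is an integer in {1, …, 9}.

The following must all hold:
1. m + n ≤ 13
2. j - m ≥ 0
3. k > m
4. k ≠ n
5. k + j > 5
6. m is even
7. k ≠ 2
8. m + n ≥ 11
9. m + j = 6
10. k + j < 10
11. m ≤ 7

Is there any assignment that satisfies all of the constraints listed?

Satisfiable

Try m = 2, n = 9, k = 4, j = 4.
Check constraint 1: m + n = 11; constraint 2: j - m = 2; constraint 5: k + j = 8. The remaining constraints are straightforward to verify.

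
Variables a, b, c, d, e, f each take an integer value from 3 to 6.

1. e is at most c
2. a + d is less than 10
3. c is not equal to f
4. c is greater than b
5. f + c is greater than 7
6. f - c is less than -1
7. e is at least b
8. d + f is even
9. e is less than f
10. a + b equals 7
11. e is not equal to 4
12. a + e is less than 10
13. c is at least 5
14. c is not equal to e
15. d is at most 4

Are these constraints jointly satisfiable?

The assignment a = 4, b = 3, c = 6, d = 4, e = 3, f = 4 works:
  constraint 2 holds since a + d = 8.
  constraint 5 holds since f + c = 10.
The rest check out directly.

Satisfiable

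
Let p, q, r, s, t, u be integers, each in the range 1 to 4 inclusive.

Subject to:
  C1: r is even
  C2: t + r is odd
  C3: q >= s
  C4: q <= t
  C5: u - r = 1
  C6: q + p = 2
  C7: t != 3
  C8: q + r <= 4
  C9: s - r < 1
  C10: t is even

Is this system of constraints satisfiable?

Unsatisfiable

Constraint 10 makes t even and constraint 1 makes r even, so t + r must be even. Constraint 2 says t + r is odd — contradiction.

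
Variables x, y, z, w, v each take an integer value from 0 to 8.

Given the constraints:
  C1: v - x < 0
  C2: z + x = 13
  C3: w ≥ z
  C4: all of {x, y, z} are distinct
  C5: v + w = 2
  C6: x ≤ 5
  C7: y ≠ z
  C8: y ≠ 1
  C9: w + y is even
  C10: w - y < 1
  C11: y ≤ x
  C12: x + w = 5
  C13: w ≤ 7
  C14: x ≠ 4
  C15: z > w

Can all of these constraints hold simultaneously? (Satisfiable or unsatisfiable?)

From constraints 3 and 13: z ≤ w ≤ 7. From constraint 6: x ≤ 5. Hence z + x ≤ 12. But constraint 2 requires z + x = 13, and 13 > 12. Contradiction.

Unsatisfiable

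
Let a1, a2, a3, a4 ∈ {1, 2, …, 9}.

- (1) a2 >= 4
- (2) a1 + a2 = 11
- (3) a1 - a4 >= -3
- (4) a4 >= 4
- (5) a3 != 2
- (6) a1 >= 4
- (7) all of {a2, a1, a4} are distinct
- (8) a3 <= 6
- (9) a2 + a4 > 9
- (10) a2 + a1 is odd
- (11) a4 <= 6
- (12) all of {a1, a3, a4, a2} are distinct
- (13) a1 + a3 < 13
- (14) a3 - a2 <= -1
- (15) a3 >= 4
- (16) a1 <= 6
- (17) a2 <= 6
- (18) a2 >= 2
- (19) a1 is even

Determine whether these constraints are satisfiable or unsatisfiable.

Constraints 1, 4, 6, 8, 11, 15, 16, and 17 confine each of a1, a3, a4, a2 to the 3 values {4, …, 6}.
Constraint 12 requires all 4 of them to be distinct, but only 3 values are available — impossible by the pigeonhole principle.

Unsatisfiable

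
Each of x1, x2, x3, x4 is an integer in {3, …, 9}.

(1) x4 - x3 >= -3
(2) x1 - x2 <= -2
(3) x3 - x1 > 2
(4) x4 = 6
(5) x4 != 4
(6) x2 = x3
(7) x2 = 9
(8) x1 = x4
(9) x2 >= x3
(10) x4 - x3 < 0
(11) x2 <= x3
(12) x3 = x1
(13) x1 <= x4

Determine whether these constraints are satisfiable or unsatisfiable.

Unsatisfiable

Constraint 7 fixes x2 = 9 and constraint 4 fixes x4 = 6. Constraints 6, 8, and 12 give x2 = x3 = x1 = x4, so x2 = x4. But 9 ≠ 6 — contradiction.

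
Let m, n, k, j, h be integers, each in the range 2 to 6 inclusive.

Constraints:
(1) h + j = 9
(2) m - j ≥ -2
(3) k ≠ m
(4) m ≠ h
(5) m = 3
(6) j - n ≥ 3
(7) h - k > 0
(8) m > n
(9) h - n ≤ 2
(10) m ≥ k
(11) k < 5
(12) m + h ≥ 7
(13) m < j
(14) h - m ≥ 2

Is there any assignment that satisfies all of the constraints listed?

Unsatisfiable

Constraints 2, 6, 9, and 14 give j − n ≥ 3, n − h ≥ -2, h − m ≥ 2, m − j ≥ -2.
Adding all 4 inequalities: the left sides telescope to 0, and the right sides sum to 3 + (-2) + 2 + (-2) = 1. So 0 ≥ 1, which is false.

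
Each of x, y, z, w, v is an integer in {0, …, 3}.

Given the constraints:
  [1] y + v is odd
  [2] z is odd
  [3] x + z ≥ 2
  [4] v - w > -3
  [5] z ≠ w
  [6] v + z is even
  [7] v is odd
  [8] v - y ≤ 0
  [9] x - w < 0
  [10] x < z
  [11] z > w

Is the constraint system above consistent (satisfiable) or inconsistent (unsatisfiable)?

The assignment x = 0, y = 2, z = 3, w = 2, v = 1 works:
  constraint 3 holds since x + z = 3.
  constraint 4 holds since v - w = -1.
  constraint 8 holds since v - y = -1.
The rest check out directly.

Satisfiable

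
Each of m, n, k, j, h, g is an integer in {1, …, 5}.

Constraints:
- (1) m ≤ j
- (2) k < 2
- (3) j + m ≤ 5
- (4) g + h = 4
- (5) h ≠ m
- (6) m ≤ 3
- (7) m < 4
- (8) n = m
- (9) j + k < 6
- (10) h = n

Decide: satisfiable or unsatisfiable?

From constraints 8 and 10, h = n = m, so h = m. But constraint 5 says h ≠ m. Contradiction.

Unsatisfiable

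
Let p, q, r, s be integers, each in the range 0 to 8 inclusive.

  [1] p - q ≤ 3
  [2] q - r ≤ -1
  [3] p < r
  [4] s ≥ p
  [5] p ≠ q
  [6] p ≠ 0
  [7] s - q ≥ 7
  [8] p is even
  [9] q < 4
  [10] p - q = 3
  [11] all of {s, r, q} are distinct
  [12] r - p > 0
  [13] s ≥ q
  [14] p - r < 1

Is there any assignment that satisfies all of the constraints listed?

Setting (p, q, r, s) = (4, 1, 5, 8) satisfies everything: constraint 1: p - q = 3; constraint 2: q - r = -4; constraint 7: s - q = 7, and the others follow.

Satisfiable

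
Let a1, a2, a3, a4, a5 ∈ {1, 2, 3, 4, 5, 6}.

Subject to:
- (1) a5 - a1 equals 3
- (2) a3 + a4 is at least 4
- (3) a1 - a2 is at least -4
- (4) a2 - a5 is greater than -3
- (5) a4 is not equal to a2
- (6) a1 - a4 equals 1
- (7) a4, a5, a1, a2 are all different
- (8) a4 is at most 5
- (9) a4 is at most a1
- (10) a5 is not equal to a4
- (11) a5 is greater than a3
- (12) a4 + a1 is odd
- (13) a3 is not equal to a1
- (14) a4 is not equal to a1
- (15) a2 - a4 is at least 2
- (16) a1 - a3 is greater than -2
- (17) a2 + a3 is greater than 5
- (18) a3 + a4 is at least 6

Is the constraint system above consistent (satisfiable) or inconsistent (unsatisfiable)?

Try a1 = 3, a2 = 4, a3 = 4, a4 = 2, a5 = 6.
Check constraint 1: a5 - a1 = 3; constraint 2: a3 + a4 = 6; constraint 3: a1 - a2 = -1. The remaining constraints are straightforward to verify.

Satisfiable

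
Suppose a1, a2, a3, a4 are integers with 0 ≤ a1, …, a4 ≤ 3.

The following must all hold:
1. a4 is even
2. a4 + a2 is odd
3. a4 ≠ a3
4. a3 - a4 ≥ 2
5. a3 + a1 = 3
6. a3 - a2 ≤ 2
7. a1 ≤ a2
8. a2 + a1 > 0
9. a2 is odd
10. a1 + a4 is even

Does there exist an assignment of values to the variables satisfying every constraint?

Satisfiable

The assignment a1 = 0, a2 = 1, a3 = 3, a4 = 0 works:
  constraint 4 holds since a3 - a4 = 3.
  constraint 5 holds since a3 + a1 = 3.
The rest check out directly.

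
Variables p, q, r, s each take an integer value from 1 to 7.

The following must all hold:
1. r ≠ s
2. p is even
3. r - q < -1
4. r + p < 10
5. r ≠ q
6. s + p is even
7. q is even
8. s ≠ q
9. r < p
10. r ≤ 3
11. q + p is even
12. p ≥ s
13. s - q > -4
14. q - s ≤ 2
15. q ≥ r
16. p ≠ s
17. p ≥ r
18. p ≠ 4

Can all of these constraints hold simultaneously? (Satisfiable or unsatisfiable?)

Satisfiable

One satisfying assignment is p = 6, q = 6, r = 3, s = 4.
For the less obvious constraints — constraint 3: r - q = -3; constraint 4: r + p = 9; constraint 13: s - q = -2 — and the others hold by inspection.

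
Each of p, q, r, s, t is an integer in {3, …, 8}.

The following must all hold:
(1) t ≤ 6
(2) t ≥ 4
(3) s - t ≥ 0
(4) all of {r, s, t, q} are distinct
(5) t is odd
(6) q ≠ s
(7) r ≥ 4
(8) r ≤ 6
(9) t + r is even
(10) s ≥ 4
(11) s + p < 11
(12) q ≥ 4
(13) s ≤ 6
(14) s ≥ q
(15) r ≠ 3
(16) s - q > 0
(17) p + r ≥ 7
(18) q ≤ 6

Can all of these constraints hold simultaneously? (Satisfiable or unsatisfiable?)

Constraints 1, 2, 7, 8, 10, 12, 13, and 18 confine each of r, s, t, q to the 3 values {4, …, 6}.
Constraint 4 requires all 4 of them to be distinct, but only 3 values are available — impossible by the pigeonhole principle.

Unsatisfiable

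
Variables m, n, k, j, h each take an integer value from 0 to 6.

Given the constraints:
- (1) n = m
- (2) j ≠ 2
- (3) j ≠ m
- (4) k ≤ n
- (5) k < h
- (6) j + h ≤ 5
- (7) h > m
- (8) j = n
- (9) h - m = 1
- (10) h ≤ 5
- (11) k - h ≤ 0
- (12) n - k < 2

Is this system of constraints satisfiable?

Unsatisfiable

From constraints 1 and 8, j = n = m, so j = m. But constraint 3 says j ≠ m. Contradiction.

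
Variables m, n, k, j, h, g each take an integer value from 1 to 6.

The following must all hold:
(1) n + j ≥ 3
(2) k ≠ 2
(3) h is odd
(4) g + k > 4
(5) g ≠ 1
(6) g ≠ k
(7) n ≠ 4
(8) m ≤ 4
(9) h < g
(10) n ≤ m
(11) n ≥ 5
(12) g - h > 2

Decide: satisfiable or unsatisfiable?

Unsatisfiable

From constraint 11: n ≥ 5. From constraints 8 and 10: n ≤ m and m ≤ 4, so n ≤ 4. But 4 < 5, so no value of n works.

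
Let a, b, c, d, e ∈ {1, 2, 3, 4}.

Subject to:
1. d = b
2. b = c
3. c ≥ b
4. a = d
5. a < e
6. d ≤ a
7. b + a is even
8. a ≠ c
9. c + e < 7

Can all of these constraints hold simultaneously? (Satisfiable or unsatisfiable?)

Unsatisfiable

From constraints 1, 2, and 4, a = d = b = c, so a = c. But constraint 8 says a ≠ c. Contradiction.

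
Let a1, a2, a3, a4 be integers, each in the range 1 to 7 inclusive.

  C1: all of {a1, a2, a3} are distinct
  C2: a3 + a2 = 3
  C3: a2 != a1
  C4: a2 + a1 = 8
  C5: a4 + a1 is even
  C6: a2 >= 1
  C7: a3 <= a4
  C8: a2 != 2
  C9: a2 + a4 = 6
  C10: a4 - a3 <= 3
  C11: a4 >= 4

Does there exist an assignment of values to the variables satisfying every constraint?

Try a1 = 7, a2 = 1, a3 = 2, a4 = 5.
Check constraint 2: a3 + a2 = 3; constraint 4: a2 + a1 = 8. The remaining constraints are straightforward to verify.

Satisfiable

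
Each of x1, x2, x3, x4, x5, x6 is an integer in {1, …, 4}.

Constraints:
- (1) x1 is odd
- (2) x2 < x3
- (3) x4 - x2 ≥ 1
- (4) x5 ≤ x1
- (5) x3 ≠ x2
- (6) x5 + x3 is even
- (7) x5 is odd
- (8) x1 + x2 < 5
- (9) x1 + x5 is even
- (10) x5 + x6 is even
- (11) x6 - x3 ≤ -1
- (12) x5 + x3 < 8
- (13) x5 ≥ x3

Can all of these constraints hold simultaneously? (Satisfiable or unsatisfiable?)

Take x1 = 3, x2 = 1, x3 = 3, x4 = 2, x5 = 3, x6 = 1. Then constraint 3: x4 - x2 = 1; constraint 8: x1 + x2 = 4, and every other listed constraint is also met.

Satisfiable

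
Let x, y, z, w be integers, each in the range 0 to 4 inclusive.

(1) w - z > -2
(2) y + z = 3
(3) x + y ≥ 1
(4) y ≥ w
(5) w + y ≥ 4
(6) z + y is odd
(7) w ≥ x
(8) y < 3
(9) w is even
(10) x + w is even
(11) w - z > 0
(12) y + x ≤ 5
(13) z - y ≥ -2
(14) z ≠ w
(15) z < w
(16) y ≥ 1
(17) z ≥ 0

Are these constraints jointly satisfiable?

Setting (x, y, z, w) = (2, 2, 1, 2) satisfies everything: constraint 1: w - z = 1; constraint 2: y + z = 3, and the others follow.

Satisfiable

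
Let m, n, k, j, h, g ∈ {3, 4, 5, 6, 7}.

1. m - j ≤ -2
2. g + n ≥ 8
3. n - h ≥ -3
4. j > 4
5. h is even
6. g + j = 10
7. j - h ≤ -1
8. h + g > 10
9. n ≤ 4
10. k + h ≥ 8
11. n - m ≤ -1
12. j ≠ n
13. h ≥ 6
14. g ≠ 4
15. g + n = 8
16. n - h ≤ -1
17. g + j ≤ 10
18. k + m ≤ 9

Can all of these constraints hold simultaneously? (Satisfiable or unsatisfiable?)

Constraints 1, 3, 7, and 11 give m − n ≥ 1, n − h ≥ -3, h − j ≥ 1, j − m ≥ 2.
Adding all 4 inequalities: the left sides telescope to 0, and the right sides sum to 1 + (-3) + 1 + 2 = 1. So 0 ≥ 1, which is false.

Unsatisfiable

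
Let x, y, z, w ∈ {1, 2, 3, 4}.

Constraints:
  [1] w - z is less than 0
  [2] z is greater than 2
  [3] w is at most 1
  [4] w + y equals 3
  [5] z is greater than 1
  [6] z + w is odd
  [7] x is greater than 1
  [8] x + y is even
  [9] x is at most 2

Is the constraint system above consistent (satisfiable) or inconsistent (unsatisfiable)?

The assignment x = 2, y = 2, z = 4, w = 1 works:
  constraint 1 holds since w - z = -3.
  constraint 4 holds since w + y = 3.
The rest check out directly.

Satisfiable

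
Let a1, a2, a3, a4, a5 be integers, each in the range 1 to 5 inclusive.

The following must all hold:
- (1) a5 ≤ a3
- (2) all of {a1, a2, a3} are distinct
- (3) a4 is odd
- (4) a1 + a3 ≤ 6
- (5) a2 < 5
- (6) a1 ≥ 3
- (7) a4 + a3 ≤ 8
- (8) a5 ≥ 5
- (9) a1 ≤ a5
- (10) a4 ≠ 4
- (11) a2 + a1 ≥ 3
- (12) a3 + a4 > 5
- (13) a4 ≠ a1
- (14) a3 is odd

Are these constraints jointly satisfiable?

From constraint 6: a1 ≥ 3. From constraints 1 and 8: a3 ≥ a5 ≥ 5. Hence a1 + a3 ≥ 8. But constraint 4 requires a1 + a3 ≤ 6, and 6 < 8. Contradiction.

Unsatisfiable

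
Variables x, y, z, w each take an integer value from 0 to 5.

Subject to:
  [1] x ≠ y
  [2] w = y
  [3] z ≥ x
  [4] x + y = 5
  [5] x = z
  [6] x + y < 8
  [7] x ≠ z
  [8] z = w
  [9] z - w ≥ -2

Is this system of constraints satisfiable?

From constraints 2, 5, and 8, x = z = w = y, so x = y. But constraint 1 says x ≠ y. Contradiction.

Unsatisfiable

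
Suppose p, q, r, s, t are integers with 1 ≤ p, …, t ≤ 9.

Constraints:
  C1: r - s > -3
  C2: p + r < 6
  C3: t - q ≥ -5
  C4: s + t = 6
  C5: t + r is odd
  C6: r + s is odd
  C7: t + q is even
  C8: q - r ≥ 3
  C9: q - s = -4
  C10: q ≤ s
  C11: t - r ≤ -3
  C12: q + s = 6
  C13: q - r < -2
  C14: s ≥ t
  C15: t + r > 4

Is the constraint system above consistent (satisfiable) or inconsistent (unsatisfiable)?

Unsatisfiable

Constraints 3, 8, and 11 give r − t ≥ 3, t − q ≥ -5, q − r ≥ 3.
Adding all 3 inequalities: the left sides telescope to 0, and the right sides sum to 3 + (-5) + 3 = 1. So 0 ≥ 1, which is false.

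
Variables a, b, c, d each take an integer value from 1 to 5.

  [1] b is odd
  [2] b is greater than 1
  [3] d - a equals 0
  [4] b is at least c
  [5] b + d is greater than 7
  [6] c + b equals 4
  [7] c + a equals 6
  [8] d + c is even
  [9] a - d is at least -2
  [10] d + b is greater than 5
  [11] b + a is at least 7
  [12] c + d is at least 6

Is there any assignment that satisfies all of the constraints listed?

Satisfiable

The assignment a = 5, b = 3, c = 1, d = 5 works:
  constraint 3 holds since d - a = 0.
  constraint 5 holds since b + d = 8.
The rest check out directly.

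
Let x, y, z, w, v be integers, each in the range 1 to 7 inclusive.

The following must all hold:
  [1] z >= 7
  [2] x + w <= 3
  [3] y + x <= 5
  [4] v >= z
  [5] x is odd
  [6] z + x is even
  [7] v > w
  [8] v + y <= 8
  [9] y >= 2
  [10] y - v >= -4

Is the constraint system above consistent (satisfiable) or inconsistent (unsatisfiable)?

From constraints 1 and 4: v ≥ z ≥ 7. From constraint 9: y ≥ 2. Hence v + y ≥ 9. But constraint 8 requires v + y ≤ 8, and 8 < 9. Contradiction.

Unsatisfiable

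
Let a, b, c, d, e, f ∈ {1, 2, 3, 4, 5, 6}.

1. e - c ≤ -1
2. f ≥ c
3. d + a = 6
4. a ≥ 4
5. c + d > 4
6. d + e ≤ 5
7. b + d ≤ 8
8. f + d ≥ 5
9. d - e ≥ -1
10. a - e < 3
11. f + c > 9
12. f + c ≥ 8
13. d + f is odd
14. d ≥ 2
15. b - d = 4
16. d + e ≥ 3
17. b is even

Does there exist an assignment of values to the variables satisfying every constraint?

One satisfying assignment is a = 4, b = 6, c = 5, d = 2, e = 3, f = 5.
For the less obvious constraints — constraint 1: e - c = -2; constraint 3: d + a = 6; constraint 5: c + d = 7 — and the others hold by inspection.

Satisfiable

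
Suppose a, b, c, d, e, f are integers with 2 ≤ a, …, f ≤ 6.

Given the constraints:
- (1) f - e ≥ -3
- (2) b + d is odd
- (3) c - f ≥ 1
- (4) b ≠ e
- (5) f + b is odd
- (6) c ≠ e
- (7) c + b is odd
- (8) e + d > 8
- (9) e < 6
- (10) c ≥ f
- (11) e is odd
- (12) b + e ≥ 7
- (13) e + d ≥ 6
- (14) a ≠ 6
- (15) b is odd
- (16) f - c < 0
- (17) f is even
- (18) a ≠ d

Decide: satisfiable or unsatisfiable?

Take a = 3, b = 3, c = 6, d = 4, e = 5, f = 4. Then constraint 1: f - e = -1; constraint 3: c - f = 2; constraint 8: e + d = 9, and every other listed constraint is also met.

Satisfiable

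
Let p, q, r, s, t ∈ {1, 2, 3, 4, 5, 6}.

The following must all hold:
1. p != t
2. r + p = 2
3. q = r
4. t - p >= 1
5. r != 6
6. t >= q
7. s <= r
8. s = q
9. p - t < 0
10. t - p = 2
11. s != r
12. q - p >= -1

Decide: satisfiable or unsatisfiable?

From constraints 3 and 8, s = q = r, so s = r. But constraint 11 says s ≠ r. Contradiction.

Unsatisfiable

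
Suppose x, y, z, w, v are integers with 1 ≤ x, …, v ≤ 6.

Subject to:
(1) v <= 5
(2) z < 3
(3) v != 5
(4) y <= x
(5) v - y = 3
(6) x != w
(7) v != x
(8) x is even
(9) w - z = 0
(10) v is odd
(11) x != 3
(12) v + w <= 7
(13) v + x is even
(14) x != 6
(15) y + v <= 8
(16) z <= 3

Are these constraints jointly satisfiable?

Unsatisfiable

Constraint 10 makes v odd and constraint 8 makes x even, so v + x must be odd. Constraint 13 says v + x is even — contradiction.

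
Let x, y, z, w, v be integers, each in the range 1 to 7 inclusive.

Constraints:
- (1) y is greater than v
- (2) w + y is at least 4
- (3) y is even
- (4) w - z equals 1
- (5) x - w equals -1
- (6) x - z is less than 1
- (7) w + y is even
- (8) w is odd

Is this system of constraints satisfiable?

Constraint 8 makes w odd and constraint 3 makes y even, so w + y must be odd. Constraint 7 says w + y is even — contradiction.

Unsatisfiable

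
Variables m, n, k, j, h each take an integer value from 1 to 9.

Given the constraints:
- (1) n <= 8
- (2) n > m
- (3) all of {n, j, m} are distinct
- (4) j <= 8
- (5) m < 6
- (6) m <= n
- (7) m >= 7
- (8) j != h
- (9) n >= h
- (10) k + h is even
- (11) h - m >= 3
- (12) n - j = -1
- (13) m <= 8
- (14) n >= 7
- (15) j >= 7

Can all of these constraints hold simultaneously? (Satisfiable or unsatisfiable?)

Unsatisfiable

Constraints 1, 4, 7, 13, 14, and 15 confine each of n, j, m to the 2 values {7, 8}.
Constraint 3 requires all 3 of them to be distinct, but only 2 values are available — impossible by the pigeonhole principle.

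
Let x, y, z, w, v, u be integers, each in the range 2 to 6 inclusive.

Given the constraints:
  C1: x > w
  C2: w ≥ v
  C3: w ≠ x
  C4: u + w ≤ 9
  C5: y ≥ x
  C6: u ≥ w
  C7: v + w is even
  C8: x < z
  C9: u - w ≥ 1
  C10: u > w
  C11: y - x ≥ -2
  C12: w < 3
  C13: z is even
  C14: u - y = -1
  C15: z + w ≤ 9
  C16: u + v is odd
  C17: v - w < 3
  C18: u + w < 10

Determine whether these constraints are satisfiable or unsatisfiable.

Satisfiable

Setting (x, y, z, w, v, u) = (5, 6, 6, 2, 2, 5) satisfies everything: constraint 4: u + w = 7; constraint 9: u - w = 3; constraint 11: y - x = 1, and the others follow.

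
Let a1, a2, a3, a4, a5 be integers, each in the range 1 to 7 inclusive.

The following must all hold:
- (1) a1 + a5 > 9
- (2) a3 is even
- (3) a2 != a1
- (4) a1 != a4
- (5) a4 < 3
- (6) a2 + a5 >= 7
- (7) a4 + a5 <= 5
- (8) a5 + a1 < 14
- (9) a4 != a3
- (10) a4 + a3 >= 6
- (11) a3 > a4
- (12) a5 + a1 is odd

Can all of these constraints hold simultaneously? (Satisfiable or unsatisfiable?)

Setting (a1, a2, a3, a4, a5) = (7, 6, 6, 1, 4) satisfies everything: constraint 1: a1 + a5 = 11; constraint 6: a2 + a5 = 10, and the others follow.

Satisfiable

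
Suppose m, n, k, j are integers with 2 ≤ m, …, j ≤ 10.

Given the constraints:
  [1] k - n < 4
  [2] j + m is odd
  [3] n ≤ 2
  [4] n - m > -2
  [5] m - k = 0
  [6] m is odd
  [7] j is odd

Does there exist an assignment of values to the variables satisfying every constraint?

Constraint 7 makes j odd and constraint 6 makes m odd, so j + m must be even. Constraint 2 says j + m is odd — contradiction.

Unsatisfiable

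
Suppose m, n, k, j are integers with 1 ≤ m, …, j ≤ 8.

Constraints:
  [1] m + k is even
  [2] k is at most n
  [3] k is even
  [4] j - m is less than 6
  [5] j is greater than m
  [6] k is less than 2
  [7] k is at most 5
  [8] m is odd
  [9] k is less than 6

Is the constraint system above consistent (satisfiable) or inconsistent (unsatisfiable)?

Constraint 8 makes m odd and constraint 3 makes k even, so m + k must be odd. Constraint 1 says m + k is even — contradiction.

Unsatisfiable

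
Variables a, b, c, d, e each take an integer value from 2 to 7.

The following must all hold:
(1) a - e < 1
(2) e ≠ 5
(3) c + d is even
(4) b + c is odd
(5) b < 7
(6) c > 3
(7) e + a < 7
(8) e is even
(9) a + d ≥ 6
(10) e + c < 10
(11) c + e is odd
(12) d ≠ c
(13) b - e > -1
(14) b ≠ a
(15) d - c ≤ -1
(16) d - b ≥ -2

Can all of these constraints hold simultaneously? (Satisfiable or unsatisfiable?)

Take a = 2, b = 4, c = 7, d = 5, e = 2. Then constraint 1: a - e = 0; constraint 7: e + a = 4, and every other listed constraint is also met.

Satisfiable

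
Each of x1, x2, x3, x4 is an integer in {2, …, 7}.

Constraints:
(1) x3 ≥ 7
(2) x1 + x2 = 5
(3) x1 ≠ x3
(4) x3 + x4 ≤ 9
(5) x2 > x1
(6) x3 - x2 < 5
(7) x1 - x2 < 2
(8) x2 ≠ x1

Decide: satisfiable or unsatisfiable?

Satisfiable

The assignment x1 = 2, x2 = 3, x3 = 7, x4 = 2 works:
  constraint 2 holds since x1 + x2 = 5.
  constraint 4 holds since x3 + x4 = 9.
The rest check out directly.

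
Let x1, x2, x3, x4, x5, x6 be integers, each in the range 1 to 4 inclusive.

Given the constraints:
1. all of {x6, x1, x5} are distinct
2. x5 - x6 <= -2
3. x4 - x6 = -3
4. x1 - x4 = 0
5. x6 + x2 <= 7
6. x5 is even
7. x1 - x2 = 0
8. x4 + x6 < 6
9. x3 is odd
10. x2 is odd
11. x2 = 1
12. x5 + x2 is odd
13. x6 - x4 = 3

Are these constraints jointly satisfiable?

Satisfiable

Setting (x1, x2, x3, x4, x5, x6) = (1, 1, 1, 1, 2, 4) satisfies everything: constraint 2: x5 - x6 = -2; constraint 3: x4 - x6 = -3, and the others follow.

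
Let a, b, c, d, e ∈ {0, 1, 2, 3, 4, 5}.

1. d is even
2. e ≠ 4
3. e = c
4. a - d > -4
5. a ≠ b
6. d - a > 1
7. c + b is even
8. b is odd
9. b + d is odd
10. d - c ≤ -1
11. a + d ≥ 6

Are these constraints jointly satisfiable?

Satisfiable

Take a = 2, b = 5, c = 5, d = 4, e = 5. Then constraint 4: a - d = -2; constraint 6: d - a = 2; constraint 10: d - c = -1, and every other listed constraint is also met.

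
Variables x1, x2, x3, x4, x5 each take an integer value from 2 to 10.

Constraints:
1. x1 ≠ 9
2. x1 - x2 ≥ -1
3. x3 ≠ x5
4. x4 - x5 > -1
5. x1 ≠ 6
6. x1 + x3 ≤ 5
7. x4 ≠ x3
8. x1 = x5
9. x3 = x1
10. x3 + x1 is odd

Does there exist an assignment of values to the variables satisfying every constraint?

From constraints 8 and 9, x3 = x1 = x5, so x3 = x5. But constraint 3 says x3 ≠ x5. Contradiction.

Unsatisfiable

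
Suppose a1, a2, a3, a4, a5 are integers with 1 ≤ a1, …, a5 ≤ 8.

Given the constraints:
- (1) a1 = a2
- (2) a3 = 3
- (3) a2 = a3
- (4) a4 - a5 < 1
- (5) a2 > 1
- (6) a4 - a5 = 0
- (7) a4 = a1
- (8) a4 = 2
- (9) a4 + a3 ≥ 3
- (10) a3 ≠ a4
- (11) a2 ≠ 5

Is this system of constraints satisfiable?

Unsatisfiable

Constraint 8 fixes a4 = 2 and constraint 2 fixes a3 = 3. Constraints 1, 3, and 7 give a4 = a1 = a2 = a3, so a4 = a3. But 2 ≠ 3 — contradiction.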